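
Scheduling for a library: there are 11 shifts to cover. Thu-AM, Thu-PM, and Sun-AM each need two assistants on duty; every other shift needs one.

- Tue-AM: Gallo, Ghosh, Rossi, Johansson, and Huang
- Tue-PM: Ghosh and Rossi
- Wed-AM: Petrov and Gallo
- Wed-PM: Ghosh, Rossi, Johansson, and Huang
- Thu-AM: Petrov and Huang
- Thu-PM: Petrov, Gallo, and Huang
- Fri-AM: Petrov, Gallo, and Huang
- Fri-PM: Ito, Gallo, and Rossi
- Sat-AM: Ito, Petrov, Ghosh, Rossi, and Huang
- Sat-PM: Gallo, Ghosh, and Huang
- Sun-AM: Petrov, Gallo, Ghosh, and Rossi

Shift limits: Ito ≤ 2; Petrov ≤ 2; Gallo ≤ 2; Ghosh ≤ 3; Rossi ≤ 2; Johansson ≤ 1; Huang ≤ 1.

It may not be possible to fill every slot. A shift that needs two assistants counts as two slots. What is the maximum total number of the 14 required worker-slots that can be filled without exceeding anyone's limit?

13

Total capacity across all assistants is 2+2+2+3+2+1+1 = 13, and 14 slots are needed, so at most 13 can be filled.
An assignment achieving 13: Tue-AM→Johansson, Tue-PM→Ghosh, Wed-AM→Petrov, Wed-PM→Rossi, Thu-AM→Petrov+Huang, Thu-PM→Gallo, Fri-AM→Gallo, Fri-PM→Ito, Sat-AM→Ito, Sat-PM→Ghosh, Sun-AM→Ghosh+Rossi.
Loads: Ito 2/2, Petrov 2/2, Gallo 2/2, Ghosh 3/3, Rossi 2/2, Johansson 1/1, Huang 1/1.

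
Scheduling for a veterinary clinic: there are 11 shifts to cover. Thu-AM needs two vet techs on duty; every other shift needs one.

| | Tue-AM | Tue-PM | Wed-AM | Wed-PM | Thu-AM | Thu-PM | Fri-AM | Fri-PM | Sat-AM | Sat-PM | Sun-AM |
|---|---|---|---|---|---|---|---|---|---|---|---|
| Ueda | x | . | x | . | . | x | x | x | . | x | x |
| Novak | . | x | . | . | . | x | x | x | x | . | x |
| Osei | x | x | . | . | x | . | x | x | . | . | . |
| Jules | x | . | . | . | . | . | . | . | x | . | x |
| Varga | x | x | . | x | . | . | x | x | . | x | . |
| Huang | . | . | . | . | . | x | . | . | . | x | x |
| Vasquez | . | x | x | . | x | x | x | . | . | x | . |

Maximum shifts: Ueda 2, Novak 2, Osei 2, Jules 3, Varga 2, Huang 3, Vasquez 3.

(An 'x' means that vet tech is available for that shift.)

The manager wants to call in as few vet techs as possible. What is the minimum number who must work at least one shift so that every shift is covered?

12 slots to fill and no one can take more than 3, so at least ⌈12/3⌉ = 4 vet techs are needed.
Any 4 vet techs together have capacity at most 3+3+3+2 = 11 < 12 slots, so 4 can never suffice.
Ueda, Osei, Jules, Varga, and Vasquez alone can cover everything: Tue-AM→Jules, Tue-PM→Osei, Wed-AM→Ueda, Wed-PM→Varga, Thu-AM→Osei+Vasquez, Thu-PM→Ueda, Fri-AM→Vasquez, Fri-PM→Varga, Sat-AM→Jules, Sat-PM→Vasquez, Sun-AM→Jules.

5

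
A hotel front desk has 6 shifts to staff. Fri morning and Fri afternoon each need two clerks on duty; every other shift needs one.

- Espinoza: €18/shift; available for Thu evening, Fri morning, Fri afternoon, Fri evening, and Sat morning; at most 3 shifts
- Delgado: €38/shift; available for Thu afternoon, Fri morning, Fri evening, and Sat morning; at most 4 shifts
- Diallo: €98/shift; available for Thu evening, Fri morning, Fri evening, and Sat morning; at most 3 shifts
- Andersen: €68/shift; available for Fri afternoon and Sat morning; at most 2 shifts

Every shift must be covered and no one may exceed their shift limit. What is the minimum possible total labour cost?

€274

Thu afternoon can only be covered by Delgado, so that assignment is forced.
Fri afternoon can only be covered by Espinoza and Andersen, so that assignment is forced.
Picking the cheapest available clerk for each shift independently would cost €234, but that ignores the shift limits.
An optimal schedule: Thu afternoon→Delgado, Thu evening→Espinoza, Fri morning→Espinoza+Delgado, Fri afternoon→Espinoza+Andersen, Fri evening→Delgado, Sat morning→Delgado.
Total: 38 + 18 + 18 + 38 + 18 + 68 + 38 + 38 = €274.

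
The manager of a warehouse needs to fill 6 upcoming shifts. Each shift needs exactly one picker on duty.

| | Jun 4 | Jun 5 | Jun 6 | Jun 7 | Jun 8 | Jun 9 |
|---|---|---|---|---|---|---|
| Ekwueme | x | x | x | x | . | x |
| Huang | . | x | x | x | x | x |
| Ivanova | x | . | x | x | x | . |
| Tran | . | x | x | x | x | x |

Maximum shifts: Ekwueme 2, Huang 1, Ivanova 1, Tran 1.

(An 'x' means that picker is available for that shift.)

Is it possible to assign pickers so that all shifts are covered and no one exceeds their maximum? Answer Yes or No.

Total capacity is 2+1+1+1 = 5 but 6 worker-slots are needed — infeasible.

No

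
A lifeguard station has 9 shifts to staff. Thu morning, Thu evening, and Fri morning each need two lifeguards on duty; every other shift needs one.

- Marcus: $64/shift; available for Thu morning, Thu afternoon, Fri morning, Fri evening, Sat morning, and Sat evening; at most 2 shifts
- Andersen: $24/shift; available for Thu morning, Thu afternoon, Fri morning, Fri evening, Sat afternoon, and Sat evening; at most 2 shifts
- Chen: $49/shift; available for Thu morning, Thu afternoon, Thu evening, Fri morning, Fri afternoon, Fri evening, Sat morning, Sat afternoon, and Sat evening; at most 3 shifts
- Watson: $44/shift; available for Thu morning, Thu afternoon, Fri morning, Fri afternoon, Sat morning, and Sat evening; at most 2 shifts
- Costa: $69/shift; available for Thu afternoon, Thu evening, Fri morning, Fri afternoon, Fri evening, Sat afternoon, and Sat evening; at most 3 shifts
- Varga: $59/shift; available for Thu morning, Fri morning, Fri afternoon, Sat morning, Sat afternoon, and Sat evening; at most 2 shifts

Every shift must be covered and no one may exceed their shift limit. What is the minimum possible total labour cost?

$598

Thu evening can only be covered by Chen and Costa, so that assignment is forced.
Picking the cheapest available lifeguard for each shift independently would cost $438, but that ignores the shift limits.
An optimal schedule: Thu morning→Varga+Marcus, Thu afternoon→Chen, Thu evening→Chen+Costa, Fri morning→Varga+Marcus, Fri afternoon→Watson, Fri evening→Andersen, Sat morning→Watson, Sat afternoon→Andersen, Sat evening→Chen.
Total: 59 + 64 + 49 + 49 + 69 + 59 + 64 + 44 + 24 + 44 + 24 + 49 = $598.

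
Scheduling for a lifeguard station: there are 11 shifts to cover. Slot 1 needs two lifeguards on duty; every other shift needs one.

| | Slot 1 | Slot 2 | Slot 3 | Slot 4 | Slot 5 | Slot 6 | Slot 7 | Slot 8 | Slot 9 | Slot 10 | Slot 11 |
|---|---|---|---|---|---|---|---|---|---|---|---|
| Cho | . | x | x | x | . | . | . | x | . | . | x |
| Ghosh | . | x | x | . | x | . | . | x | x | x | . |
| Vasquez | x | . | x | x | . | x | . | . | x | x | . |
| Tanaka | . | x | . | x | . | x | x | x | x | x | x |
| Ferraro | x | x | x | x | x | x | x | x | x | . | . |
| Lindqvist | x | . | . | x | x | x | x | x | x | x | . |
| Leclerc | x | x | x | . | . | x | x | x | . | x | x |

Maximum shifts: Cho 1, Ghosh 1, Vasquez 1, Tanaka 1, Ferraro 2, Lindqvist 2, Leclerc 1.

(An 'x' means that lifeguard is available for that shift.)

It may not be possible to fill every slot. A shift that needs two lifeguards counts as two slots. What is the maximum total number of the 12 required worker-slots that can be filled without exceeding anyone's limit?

9

Total capacity across all lifeguards is 1+1+1+1+2+2+1 = 9, and 12 slots are needed, so at most 9 can be filled.
An assignment achieving 9: Slot 1→Vasquez+Ferraro, Slot 2→Ferraro, Slot 3→Leclerc, Slot 4→Lindqvist, Slot 5→Ghosh, Slot 6→Lindqvist, Slot 7→Tanaka, Slot 11→Cho.
Loads: Cho 1/1, Ghosh 1/1, Vasquez 1/1, Tanaka 1/1, Ferraro 2/2, Lindqvist 2/2, Leclerc 1/1.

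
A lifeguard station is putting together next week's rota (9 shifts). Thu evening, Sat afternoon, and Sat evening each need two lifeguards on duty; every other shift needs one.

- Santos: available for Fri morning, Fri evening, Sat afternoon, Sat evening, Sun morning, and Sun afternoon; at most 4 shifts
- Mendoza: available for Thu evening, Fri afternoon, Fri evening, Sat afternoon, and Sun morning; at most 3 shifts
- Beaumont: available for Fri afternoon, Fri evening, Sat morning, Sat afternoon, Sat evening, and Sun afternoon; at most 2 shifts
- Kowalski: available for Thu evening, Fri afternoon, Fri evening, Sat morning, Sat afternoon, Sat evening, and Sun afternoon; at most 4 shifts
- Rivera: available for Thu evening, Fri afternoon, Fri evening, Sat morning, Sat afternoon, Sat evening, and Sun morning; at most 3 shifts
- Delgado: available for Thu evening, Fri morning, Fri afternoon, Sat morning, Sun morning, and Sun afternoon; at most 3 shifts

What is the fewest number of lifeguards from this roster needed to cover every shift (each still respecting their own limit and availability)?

12 slots to fill and no one can take more than 4, so at least ⌈12/4⌉ = 3 lifeguards are needed.
Any 3 lifeguards together have capacity at most 4+4+3 = 11 < 12 slots, so 3 can never suffice.
Santos, Mendoza, Beaumont, and Kowalski alone can cover everything: Thu evening→Mendoza+Kowalski, Fri morning→Santos, Fri afternoon→Mendoza, Fri evening→Kowalski, Sat morning→Beaumont, Sat afternoon→Mendoza+Kowalski, Sat evening→Santos+Beaumont, Sun morning→Santos, Sun afternoon→Santos.

4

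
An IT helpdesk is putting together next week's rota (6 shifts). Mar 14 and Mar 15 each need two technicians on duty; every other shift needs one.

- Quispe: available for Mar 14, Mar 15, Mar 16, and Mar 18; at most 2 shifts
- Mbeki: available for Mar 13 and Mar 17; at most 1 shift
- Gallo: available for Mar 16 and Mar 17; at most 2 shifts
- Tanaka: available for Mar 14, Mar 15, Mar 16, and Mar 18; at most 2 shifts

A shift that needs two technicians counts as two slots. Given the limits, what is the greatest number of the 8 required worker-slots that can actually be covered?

Total capacity across all technicians is 2+1+2+2 = 7, and 8 slots are needed, so at most 7 can be filled.
An assignment achieving 7: Mar 13→Mbeki, Mar 14→Quispe+Tanaka, Mar 15→Quispe+Tanaka, Mar 16→Gallo, Mar 17→Gallo.
Loads: Quispe 2/2, Mbeki 1/1, Gallo 2/2, Tanaka 2/2.

7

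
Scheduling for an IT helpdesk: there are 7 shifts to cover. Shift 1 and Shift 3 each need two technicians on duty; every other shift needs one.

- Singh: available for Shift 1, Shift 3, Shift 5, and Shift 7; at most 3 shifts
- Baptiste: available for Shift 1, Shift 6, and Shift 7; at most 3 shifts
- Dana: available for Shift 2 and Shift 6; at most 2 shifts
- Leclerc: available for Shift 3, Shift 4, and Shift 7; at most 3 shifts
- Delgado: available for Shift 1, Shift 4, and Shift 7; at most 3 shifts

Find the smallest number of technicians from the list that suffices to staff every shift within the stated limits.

9 slots to fill and no one can take more than 3, so at least ⌈9/3⌉ = 3 technicians are needed.
Shifts {Shift 1, Shift 2, Shift 3} need 5 slots, but among the technicians available for them (Singh, Baptiste, Dana, Leclerc, and Delgado) any 3 together supply at most 4. So 3 technicians are not enough.
Singh, Baptiste, Dana, and Leclerc alone can cover everything: Shift 1→Singh+Baptiste, Shift 2→Dana, Shift 3→Singh+Leclerc, Shift 4→Leclerc, Shift 5→Singh, Shift 6→Baptiste, Shift 7→Baptiste.

4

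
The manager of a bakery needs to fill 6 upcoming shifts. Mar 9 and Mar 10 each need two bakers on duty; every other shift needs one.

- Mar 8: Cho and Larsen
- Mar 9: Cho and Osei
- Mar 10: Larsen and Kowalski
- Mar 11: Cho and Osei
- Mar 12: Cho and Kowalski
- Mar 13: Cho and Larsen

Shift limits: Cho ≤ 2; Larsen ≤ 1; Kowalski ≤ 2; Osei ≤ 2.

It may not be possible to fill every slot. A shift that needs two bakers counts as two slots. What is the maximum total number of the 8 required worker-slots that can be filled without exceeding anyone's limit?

7

Total capacity across all bakers is 2+1+2+2 = 7, and 8 slots are needed, so at most 7 can be filled.
An assignment achieving 7: Mar 8→Cho, Mar 9→Cho+Osei, Mar 10→Larsen+Kowalski, Mar 11→Osei, Mar 12→Kowalski.
Loads: Cho 2/2, Larsen 1/1, Kowalski 2/2, Osei 2/2.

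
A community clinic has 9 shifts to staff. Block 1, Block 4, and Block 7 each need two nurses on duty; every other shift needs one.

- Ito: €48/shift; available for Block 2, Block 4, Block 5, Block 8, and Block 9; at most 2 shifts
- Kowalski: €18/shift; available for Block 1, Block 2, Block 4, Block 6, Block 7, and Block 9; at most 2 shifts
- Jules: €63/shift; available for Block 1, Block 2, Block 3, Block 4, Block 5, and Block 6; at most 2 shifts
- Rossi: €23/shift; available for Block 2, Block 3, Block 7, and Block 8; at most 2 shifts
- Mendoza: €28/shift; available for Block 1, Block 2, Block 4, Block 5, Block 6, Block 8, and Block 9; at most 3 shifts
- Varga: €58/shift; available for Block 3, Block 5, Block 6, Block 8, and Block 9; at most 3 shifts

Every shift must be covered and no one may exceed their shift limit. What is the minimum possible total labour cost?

Block 7 can only be covered by Kowalski and Rossi, so that assignment is forced.
Picking the cheapest available nurse for each shift independently would cost €261, but that ignores the shift limits.
An optimal schedule: Block 1→Kowalski+Mendoza, Block 2→Ito, Block 3→Rossi, Block 4→Mendoza+Ito, Block 5→Mendoza, Block 6→Varga, Block 7→Kowalski+Rossi, Block 8→Varga, Block 9→Varga.
Total: 18 + 28 + 48 + 23 + 28 + 48 + 28 + 58 + 18 + 23 + 58 + 58 = €436.

€436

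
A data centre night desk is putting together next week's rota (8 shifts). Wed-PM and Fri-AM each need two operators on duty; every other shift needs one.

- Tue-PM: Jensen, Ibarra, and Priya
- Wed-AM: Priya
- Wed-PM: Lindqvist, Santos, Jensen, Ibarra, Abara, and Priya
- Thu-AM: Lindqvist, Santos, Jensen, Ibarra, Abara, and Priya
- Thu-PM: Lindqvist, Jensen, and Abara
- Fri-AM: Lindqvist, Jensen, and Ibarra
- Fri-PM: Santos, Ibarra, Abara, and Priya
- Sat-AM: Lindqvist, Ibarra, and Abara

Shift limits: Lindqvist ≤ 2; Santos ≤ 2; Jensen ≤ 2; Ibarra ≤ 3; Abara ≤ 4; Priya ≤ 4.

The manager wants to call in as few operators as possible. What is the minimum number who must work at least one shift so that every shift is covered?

4

10 slots to fill and no one can take more than 4, so at least ⌈10/4⌉ = 3 operators are needed.
No set of 3 operators can cover every shift (each such set leaves at least one shift with no one available or exceeds a cap).
Lindqvist, Santos, Jensen, and Priya alone can cover everything: Tue-PM→Priya, Wed-AM→Priya, Wed-PM→Santos+Priya, Thu-AM→Priya, Thu-PM→Jensen, Fri-AM→Lindqvist+Jensen, Fri-PM→Santos, Sat-AM→Lindqvist.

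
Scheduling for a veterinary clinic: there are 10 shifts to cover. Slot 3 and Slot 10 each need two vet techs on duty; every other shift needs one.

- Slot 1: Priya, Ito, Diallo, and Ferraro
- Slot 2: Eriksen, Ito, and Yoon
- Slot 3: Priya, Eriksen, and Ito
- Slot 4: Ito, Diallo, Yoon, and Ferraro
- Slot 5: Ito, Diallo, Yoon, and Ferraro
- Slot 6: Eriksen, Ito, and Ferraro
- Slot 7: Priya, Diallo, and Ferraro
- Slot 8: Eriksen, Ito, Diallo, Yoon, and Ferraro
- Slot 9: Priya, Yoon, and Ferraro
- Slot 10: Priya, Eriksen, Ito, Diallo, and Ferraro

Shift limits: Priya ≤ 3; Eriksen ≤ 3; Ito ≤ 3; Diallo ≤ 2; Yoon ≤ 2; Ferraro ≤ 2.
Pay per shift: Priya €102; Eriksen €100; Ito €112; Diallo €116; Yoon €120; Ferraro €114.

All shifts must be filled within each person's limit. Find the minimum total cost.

Picking the cheapest available vet tech for each shift independently would cost €1234, but that ignores the shift limits.
An optimal schedule: Slot 1→Ito, Slot 2→Eriksen, Slot 3→Eriksen+Priya, Slot 4→Ito, Slot 5→Ito, Slot 6→Eriksen, Slot 7→Priya, Slot 8→Ferraro, Slot 9→Priya, Slot 10→Ferraro+Diallo.
Total: 112 + 100 + 100 + 102 + 112 + 112 + 100 + 102 + 114 + 102 + 114 + 116 = €1286.

€1286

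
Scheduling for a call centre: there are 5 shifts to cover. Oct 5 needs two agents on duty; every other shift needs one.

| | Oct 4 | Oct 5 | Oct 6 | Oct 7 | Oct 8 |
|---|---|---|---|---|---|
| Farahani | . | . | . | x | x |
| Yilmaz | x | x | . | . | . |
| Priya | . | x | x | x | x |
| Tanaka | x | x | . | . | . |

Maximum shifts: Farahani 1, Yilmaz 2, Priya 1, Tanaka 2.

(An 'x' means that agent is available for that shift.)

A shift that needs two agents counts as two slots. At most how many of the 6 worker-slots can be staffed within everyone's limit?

Total capacity across all agents is 1+2+1+2 = 6, and 6 slots are needed, so at most 6 can be filled.
Shifts {Oct 6, Oct 7, Oct 8} need 3 slots but only Farahani and Priya are available for them, supplying at most 2 — so at least 1 slot must go unfilled.
An assignment achieving 5: Oct 4→Yilmaz, Oct 5→Yilmaz+Tanaka, Oct 6→Priya, Oct 7→Farahani.
Loads: Farahani 1/1, Yilmaz 2/2, Priya 1/1, Tanaka 1/2.

5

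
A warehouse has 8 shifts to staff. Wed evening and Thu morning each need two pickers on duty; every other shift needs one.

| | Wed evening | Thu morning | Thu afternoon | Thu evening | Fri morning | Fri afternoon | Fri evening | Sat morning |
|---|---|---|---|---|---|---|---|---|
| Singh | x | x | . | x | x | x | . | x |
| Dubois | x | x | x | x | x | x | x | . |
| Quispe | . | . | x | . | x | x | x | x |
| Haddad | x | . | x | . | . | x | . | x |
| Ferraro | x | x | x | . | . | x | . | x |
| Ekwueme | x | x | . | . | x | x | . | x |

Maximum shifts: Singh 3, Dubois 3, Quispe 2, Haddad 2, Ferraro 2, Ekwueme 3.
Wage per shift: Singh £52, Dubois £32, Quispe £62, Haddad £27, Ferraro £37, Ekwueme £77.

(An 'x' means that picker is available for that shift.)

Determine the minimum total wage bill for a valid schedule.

Picking the cheapest available picker for each shift independently would cost £305, but that ignores the shift limits.
An optimal schedule: Wed evening→Ferraro+Singh, Thu morning→Ferraro+Singh, Thu afternoon→Haddad, Thu evening→Dubois, Fri morning→Dubois, Fri afternoon→Singh, Fri evening→Dubois, Sat morning→Haddad.
Total: 37 + 52 + 37 + 52 + 27 + 32 + 32 + 52 + 32 + 27 = £380.

£380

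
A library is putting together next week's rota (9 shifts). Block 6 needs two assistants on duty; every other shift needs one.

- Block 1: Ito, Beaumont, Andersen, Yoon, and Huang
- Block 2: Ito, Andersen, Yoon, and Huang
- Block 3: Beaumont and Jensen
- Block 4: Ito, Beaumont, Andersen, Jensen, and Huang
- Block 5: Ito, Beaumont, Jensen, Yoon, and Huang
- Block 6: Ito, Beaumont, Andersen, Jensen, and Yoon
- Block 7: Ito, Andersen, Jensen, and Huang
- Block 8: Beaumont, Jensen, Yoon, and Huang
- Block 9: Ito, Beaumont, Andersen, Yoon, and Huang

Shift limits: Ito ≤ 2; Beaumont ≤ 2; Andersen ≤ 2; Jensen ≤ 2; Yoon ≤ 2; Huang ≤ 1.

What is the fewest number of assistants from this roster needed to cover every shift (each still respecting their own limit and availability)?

5

10 slots to fill and no one can take more than 2, so at least ⌈10/2⌉ = 5 assistants are needed.
Ito, Beaumont, Andersen, Jensen, and Yoon alone can cover everything: Block 1→Andersen, Block 2→Ito, Block 3→Beaumont, Block 4→Andersen, Block 5→Jensen, Block 6→Jensen+Yoon, Block 7→Ito, Block 8→Beaumont, Block 9→Yoon.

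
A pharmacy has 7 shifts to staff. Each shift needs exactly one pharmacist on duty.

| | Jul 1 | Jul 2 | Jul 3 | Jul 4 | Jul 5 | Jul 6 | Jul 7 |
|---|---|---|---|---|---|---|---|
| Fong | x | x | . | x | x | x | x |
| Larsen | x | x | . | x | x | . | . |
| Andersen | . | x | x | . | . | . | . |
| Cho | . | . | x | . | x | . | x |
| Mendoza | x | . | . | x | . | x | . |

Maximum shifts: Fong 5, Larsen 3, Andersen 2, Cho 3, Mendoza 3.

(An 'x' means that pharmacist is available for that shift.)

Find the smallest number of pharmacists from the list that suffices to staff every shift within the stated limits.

2

7 slots to fill and no one can take more than 5, so at least ⌈7/5⌉ = 2 pharmacists are needed.
Fong and Andersen alone can cover everything: Jul 1→Fong, Jul 2→Andersen, Jul 3→Andersen, Jul 4→Fong, Jul 5→Fong, Jul 6→Fong, Jul 7→Fong.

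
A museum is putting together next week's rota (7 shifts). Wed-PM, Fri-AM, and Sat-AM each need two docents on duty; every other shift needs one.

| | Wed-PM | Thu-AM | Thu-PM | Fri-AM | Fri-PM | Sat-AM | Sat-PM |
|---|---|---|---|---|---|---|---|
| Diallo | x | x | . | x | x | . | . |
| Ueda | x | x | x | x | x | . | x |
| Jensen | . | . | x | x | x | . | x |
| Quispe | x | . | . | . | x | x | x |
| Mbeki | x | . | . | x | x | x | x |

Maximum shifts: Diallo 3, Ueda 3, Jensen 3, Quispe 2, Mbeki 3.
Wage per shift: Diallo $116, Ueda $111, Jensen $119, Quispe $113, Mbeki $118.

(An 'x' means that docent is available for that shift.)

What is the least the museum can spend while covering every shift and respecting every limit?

Sat-AM can only be covered by Quispe and Mbeki, so that assignment is forced.
Picking the cheapest available docent for each shift independently would cost $1126, but that ignores the shift limits.
An optimal schedule: Wed-PM→Quispe+Diallo, Thu-AM→Ueda, Thu-PM→Ueda, Fri-AM→Diallo+Mbeki, Fri-PM→Diallo, Sat-AM→Quispe+Mbeki, Sat-PM→Ueda.
Total: 113 + 116 + 111 + 111 + 116 + 118 + 116 + 113 + 118 + 111 = $1143.

$1143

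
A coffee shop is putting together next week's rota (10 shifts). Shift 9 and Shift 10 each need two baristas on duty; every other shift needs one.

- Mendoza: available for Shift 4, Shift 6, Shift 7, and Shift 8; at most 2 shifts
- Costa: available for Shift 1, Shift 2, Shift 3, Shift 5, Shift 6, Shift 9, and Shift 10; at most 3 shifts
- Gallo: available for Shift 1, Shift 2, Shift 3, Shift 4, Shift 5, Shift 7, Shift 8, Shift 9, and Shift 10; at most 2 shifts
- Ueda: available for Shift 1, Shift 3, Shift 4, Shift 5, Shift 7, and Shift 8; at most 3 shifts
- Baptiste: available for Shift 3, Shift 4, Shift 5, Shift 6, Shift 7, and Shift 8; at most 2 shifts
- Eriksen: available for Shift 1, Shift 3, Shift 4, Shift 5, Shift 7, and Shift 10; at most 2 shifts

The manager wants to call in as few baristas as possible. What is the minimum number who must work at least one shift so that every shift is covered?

5

12 slots to fill and no one can take more than 3, so at least ⌈12/3⌉ = 4 baristas are needed.
Any 4 baristas together have capacity at most 3+3+2+2 = 10 < 12 slots, so 4 can never suffice.
Mendoza, Costa, Gallo, Ueda, and Baptiste alone can cover everything: Shift 1→Ueda, Shift 2→Costa, Shift 3→Ueda, Shift 4→Mendoza, Shift 5→Ueda, Shift 6→Mendoza, Shift 7→Baptiste, Shift 8→Baptiste, Shift 9→Costa+Gallo, Shift 10→Costa+Gallo.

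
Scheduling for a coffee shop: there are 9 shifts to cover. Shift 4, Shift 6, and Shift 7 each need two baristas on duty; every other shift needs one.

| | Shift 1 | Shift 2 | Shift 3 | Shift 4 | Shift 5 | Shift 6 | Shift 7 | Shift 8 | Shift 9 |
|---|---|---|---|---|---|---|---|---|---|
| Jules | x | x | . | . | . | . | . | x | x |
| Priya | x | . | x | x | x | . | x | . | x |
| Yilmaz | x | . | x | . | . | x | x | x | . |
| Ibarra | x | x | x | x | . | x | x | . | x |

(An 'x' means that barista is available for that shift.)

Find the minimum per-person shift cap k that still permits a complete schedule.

3

With 4 baristas and 12 worker-slots to fill, someone must work at least ⌈12/4⌉ = 3 shifts, so k ≥ 3.
k = 3 works: Shift 1→Yilmaz, Shift 2→Jules, Shift 3→Priya, Shift 4→Priya+Ibarra, Shift 5→Priya, Shift 6→Yilmaz+Ibarra, Shift 7→Yilmaz+Ibarra, Shift 8→Jules, Shift 9→Jules.
Loads: Jules 3, Priya 3, Yilmaz 3, Ibarra 3 — all ≤ 3.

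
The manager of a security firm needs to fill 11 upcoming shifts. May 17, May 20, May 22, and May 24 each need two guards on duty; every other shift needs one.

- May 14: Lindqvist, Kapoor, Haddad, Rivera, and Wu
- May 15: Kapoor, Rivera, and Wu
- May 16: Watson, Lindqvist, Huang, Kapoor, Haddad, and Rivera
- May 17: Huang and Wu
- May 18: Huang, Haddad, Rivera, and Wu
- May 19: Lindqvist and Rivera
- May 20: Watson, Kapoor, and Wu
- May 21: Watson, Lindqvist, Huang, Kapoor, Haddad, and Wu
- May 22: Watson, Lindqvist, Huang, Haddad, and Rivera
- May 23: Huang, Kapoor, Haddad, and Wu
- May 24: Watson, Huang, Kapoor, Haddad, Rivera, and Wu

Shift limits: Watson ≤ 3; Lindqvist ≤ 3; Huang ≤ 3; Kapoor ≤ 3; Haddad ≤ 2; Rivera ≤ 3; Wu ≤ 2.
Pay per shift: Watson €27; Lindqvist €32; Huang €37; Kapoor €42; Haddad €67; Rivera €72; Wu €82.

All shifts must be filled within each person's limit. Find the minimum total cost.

€630

May 17 can only be covered by Huang and Wu, so that assignment is forced.
Picking the cheapest available guard for each shift independently would cost €545, but that ignores the shift limits.
An optimal schedule: May 14→Lindqvist, May 15→Kapoor, May 16→Watson, May 17→Huang+Wu, May 18→Huang, May 19→Lindqvist, May 20→Watson+Kapoor, May 21→Watson, May 22→Lindqvist+Haddad, May 23→Huang, May 24→Kapoor+Haddad.
Total: 32 + 42 + 27 + 37 + 82 + 37 + 32 + 27 + 42 + 27 + 32 + 67 + 37 + 42 + 67 = €630.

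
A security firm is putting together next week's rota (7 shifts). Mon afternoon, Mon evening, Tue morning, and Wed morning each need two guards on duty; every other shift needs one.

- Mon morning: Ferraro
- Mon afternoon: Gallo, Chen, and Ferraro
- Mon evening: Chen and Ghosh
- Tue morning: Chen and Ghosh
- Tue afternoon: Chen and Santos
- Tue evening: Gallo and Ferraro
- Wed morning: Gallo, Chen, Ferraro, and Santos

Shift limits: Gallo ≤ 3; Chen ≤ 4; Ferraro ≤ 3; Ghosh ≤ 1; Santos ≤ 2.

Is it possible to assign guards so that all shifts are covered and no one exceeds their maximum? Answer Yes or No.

Total capacity is 13 and 11 slots are needed, so capacity alone doesn't rule it out.
Shifts {Mon evening, Tue morning} need 4 worker-slots in total, but the guards available for any of those shifts (Chen and Ghosh) can supply at most 3 among them. So no valid schedule exists.

No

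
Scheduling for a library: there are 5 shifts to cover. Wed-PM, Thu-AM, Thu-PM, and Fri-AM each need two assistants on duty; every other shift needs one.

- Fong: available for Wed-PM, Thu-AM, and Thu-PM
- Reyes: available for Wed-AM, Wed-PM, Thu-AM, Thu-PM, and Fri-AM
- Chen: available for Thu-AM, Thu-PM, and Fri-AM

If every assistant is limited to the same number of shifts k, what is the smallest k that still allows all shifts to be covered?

3

With 3 assistants and 9 worker-slots to fill, someone must work at least ⌈9/3⌉ = 3 shifts, so k ≥ 3.
k = 3 works: Wed-AM→Reyes, Wed-PM→Fong+Reyes, Thu-AM→Fong+Chen, Thu-PM→Fong+Chen, Fri-AM→Reyes+Chen.
Loads: Fong 3, Reyes 3, Chen 3 — all ≤ 3.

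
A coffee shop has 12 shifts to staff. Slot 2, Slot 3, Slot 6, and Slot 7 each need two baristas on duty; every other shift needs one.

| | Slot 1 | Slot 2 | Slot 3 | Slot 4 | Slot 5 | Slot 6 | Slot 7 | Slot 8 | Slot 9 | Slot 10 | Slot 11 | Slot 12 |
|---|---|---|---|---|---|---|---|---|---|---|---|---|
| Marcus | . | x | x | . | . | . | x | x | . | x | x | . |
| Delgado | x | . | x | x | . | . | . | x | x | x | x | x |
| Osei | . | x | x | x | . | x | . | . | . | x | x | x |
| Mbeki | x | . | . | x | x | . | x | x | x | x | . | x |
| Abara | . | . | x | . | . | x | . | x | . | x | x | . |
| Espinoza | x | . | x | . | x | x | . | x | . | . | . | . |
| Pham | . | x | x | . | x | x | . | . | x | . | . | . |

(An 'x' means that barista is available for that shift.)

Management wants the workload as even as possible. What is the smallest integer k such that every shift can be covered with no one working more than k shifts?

3

With 7 baristas and 16 worker-slots to fill, someone must work at least ⌈16/7⌉ = 3 shifts, so k ≥ 3.
k = 3 works: Slot 1→Delgado, Slot 2→Marcus+Osei, Slot 3→Abara+Espinoza, Slot 4→Delgado, Slot 5→Mbeki, Slot 6→Abara+Espinoza, Slot 7→Marcus+Mbeki, Slot 8→Mbeki, Slot 9→Delgado, Slot 10→Osei, Slot 11→Marcus, Slot 12→Osei.
Loads: Marcus 3, Delgado 3, Osei 3, Mbeki 3, Abara 2, Espinoza 2, Pham 0 — all ≤ 3.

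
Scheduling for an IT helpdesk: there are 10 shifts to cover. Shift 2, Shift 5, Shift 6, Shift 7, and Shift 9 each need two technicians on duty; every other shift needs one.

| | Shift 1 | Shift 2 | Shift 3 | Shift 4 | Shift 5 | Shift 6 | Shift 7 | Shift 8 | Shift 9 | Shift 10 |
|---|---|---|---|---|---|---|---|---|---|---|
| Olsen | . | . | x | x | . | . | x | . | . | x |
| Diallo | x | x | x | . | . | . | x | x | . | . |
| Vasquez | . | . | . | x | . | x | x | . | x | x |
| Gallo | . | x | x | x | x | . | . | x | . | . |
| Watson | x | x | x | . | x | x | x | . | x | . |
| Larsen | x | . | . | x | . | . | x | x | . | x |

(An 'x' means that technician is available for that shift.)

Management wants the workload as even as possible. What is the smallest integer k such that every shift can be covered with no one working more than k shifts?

With 6 technicians and 15 worker-slots to fill, someone must work at least ⌈15/6⌉ = 3 shifts, so k ≥ 3.
k = 3 works: Shift 1→Diallo, Shift 2→Diallo+Gallo, Shift 3→Olsen, Shift 4→Olsen, Shift 5→Gallo+Watson, Shift 6→Vasquez+Watson, Shift 7→Vasquez+Larsen, Shift 8→Diallo, Shift 9→Vasquez+Watson, Shift 10→Olsen.
Loads: Olsen 3, Diallo 3, Vasquez 3, Gallo 2, Watson 3, Larsen 1 — all ≤ 3.

3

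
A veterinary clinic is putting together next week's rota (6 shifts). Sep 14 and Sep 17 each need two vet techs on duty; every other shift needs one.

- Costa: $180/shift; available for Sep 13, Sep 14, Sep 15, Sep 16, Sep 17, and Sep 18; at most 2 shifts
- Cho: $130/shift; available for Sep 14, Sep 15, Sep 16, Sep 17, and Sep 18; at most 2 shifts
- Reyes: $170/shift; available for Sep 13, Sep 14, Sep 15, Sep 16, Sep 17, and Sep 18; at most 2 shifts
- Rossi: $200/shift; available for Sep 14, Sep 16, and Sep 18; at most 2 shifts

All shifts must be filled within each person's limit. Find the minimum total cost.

$1360

Picking the cheapest available vet tech for each shift independently would cost $1160, but that ignores the shift limits.
An optimal schedule: Sep 13→Costa, Sep 14→Reyes+Rossi, Sep 15→Costa, Sep 16→Cho, Sep 17→Cho+Reyes, Sep 18→Rossi.
Total: 180 + 170 + 200 + 180 + 130 + 130 + 170 + 200 = $1360.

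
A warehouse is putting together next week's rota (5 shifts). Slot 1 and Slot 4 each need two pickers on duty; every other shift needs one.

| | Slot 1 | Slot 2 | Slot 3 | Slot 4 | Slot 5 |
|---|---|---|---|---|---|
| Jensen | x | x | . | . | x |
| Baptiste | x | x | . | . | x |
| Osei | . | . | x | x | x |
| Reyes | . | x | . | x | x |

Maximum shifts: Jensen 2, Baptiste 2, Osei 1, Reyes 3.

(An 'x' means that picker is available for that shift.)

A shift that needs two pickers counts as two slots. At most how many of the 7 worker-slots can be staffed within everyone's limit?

6

Total capacity across all pickers is 2+2+1+3 = 8, and 7 slots are needed, so at most 7 can be filled.
Shifts {Slot 3, Slot 4} need 3 slots but only Osei and Reyes are available for them, supplying at most 2 — so at least 1 slot must go unfilled.
An assignment achieving 6: Slot 1→Jensen+Baptiste, Slot 2→Jensen, Slot 3→Osei, Slot 4→Reyes, Slot 5→Baptiste.
Loads: Jensen 2/2, Baptiste 2/2, Osei 1/1, Reyes 1/3.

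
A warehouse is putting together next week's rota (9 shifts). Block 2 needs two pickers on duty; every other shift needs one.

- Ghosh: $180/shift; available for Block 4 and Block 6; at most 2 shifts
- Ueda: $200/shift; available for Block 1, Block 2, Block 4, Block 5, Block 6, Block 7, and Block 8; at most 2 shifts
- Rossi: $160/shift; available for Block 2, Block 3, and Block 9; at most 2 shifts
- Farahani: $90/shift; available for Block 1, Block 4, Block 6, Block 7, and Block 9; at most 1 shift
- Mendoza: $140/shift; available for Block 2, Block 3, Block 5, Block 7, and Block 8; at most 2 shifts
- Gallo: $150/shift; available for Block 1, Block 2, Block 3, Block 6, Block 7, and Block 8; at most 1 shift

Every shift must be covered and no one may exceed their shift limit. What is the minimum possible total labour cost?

Picking the cheapest available picker for each shift independently would cost $1160, but that ignores the shift limits.
An optimal schedule: Block 1→Ueda, Block 2→Mendoza+Gallo, Block 3→Rossi, Block 4→Ghosh, Block 5→Ueda, Block 6→Ghosh, Block 7→Farahani, Block 8→Mendoza, Block 9→Rossi.
Total: 200 + 140 + 150 + 160 + 180 + 200 + 180 + 90 + 140 + 160 = $1600.

$1600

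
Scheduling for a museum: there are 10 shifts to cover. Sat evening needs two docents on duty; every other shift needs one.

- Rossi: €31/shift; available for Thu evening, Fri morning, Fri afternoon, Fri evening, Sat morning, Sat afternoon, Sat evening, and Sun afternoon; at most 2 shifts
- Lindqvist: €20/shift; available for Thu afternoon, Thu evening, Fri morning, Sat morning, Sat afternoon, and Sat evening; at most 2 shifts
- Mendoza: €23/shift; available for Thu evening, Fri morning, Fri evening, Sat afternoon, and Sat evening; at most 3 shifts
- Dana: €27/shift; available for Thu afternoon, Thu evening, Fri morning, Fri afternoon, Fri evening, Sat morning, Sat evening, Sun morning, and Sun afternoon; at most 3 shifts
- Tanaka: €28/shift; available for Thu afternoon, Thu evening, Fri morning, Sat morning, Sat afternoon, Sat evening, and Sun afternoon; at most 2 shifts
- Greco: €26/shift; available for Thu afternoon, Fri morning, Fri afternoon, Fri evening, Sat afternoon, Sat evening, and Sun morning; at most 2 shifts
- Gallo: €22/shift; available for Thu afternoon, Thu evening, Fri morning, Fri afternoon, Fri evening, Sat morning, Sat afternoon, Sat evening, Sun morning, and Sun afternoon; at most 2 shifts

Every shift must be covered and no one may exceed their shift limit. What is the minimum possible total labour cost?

€259

Picking the cheapest available docent for each shift independently would cost €230, but that ignores the shift limits.
An optimal schedule: Thu afternoon→Lindqvist, Thu evening→Mendoza, Fri morning→Greco, Fri afternoon→Gallo, Fri evening→Mendoza, Sat morning→Lindqvist, Sat afternoon→Mendoza, Sat evening→Greco+Dana, Sun morning→Gallo, Sun afternoon→Dana.
Total: 20 + 23 + 26 + 22 + 23 + 20 + 23 + 26 + 27 + 22 + 27 = €259.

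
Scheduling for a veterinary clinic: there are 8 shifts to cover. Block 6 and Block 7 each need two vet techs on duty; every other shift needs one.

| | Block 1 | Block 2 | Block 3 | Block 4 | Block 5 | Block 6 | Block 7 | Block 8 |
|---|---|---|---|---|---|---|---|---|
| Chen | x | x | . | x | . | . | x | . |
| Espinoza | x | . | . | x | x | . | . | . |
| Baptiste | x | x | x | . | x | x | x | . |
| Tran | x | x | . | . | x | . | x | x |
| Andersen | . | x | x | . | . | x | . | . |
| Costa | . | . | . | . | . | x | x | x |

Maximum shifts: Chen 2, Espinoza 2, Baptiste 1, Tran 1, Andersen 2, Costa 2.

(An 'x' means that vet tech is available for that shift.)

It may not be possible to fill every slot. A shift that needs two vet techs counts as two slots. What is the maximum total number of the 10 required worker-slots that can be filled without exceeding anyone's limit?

Total capacity across all vet techs is 2+2+1+1+2+2 = 10, and 10 slots are needed, so at most 10 can be filled.
An assignment achieving 10: Block 1→Espinoza, Block 2→Andersen, Block 3→Baptiste, Block 4→Chen, Block 5→Espinoza, Block 6→Andersen+Costa, Block 7→Chen+Costa, Block 8→Tran.
Loads: Chen 2/2, Espinoza 2/2, Baptiste 1/1, Tran 1/1, Andersen 2/2, Costa 2/2.

10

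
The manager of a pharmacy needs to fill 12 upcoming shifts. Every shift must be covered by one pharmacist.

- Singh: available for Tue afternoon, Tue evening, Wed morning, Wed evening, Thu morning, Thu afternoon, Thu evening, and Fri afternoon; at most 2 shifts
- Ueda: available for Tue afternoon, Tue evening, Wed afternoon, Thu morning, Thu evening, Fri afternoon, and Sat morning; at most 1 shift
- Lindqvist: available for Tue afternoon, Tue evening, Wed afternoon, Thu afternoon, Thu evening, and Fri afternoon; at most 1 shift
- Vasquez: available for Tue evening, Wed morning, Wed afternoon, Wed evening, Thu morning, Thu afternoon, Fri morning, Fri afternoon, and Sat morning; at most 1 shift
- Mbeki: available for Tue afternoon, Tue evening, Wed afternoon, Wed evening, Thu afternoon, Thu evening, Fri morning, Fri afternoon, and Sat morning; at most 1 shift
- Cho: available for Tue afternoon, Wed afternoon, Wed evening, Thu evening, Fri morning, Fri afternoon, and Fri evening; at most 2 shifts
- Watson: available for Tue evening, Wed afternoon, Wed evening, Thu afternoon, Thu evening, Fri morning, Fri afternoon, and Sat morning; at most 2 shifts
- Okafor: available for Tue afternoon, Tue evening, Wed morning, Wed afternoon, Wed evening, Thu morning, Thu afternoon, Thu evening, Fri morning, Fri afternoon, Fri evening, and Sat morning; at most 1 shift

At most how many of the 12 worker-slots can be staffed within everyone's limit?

Total capacity across all pharmacists is 2+1+1+1+1+2+2+1 = 11, and 12 slots are needed, so at most 11 can be filled.
An assignment achieving 11: Tue afternoon→Lindqvist, Tue evening→Watson, Wed morning→Singh, Wed afternoon→Cho, Wed evening→Mbeki, Thu morning→Singh, Thu afternoon→Watson, Thu evening→Okafor, Fri morning→Vasquez, Fri evening→Cho, Sat morning→Ueda.
Loads: Singh 2/2, Ueda 1/1, Lindqvist 1/1, Vasquez 1/1, Mbeki 1/1, Cho 2/2, Watson 2/2, Okafor 1/1.

11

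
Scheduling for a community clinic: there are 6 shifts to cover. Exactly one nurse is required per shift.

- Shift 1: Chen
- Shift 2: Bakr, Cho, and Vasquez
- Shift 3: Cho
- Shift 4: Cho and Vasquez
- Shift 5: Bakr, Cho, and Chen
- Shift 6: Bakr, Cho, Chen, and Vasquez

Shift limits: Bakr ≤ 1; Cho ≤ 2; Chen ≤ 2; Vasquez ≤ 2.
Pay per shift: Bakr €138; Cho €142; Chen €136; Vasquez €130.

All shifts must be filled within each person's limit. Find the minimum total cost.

Shift 1 can only be covered by Chen, so that assignment is forced.
Shift 3 can only be covered by Cho, so that assignment is forced.
Picking the cheapest available nurse for each shift independently would cost €804, but that ignores the shift limits.
An optimal schedule: Shift 1→Chen, Shift 2→Vasquez, Shift 3→Cho, Shift 4→Vasquez, Shift 5→Chen, Shift 6→Bakr.
Total: 136 + 130 + 142 + 130 + 136 + 138 = €812.

€812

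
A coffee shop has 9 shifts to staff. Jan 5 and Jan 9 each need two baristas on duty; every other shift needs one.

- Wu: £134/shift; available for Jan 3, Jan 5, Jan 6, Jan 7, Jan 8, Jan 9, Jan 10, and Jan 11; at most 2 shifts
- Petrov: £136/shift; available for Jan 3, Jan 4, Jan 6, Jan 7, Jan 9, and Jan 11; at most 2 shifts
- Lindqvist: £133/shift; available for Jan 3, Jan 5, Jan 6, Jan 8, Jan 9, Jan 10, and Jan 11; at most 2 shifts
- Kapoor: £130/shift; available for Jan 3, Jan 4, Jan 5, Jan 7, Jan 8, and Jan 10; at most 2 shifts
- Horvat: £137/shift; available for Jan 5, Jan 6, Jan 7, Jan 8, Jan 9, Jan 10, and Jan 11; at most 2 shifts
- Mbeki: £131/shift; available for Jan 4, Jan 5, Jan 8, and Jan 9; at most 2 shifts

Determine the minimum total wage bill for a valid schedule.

£1465

Picking the cheapest available barista for each shift independently would cost £1441, but that ignores the shift limits.
An optimal schedule: Jan 3→Kapoor, Jan 4→Kapoor, Jan 5→Mbeki+Wu, Jan 6→Lindqvist, Jan 7→Wu, Jan 8→Mbeki, Jan 9→Petrov+Horvat, Jan 10→Lindqvist, Jan 11→Petrov.
Total: 130 + 130 + 131 + 134 + 133 + 134 + 131 + 136 + 137 + 133 + 136 = £1465.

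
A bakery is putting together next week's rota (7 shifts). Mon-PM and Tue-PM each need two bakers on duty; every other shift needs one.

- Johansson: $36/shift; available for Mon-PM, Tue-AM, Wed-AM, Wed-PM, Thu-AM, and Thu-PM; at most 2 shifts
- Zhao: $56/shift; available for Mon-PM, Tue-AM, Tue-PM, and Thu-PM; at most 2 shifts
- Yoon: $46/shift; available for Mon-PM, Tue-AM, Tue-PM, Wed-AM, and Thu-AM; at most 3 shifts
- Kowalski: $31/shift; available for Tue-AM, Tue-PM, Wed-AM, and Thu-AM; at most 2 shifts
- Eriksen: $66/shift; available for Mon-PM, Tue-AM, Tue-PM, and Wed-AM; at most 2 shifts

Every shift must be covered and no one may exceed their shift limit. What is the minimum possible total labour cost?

$384

Wed-PM can only be covered by Johansson, so that assignment is forced.
Picking the cheapest available baker for each shift independently would cost $324, but that ignores the shift limits.
An optimal schedule: Mon-PM→Yoon+Zhao, Tue-AM→Yoon, Tue-PM→Yoon+Zhao, Wed-AM→Kowalski, Wed-PM→Johansson, Thu-AM→Kowalski, Thu-PM→Johansson.
Total: 46 + 56 + 46 + 46 + 56 + 31 + 36 + 31 + 36 = $384.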